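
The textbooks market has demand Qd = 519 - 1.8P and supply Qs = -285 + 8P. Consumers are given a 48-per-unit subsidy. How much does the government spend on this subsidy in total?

Government cost = 148464/7

Pre-subsidy: 519 - 1.8P = -285 + 8P gives P* = 4020/49, Q* = 18195/49.
With the rebate, buyers effectively pay Pb = Ps − 48, where Ps is the price sellers receive.
Demand in terms of Ps becomes Qd = 519 − 1.8(Ps − 48) = 605.4 - 1.8Ps. Setting this equal to supply: 605.4 - 1.8Ps = -285 + 8Ps, so Ps = 636/7.
Buyers pay Pb = 636/7 − 48 = 300/7; Q' = -285 + 8·(636/7) = 3093/7.
Government outlay = subsidy × quantity = 48 × 3093/7 = 148464/7.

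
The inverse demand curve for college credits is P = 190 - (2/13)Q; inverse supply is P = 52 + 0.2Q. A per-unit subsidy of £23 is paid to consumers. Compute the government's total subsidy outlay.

Pre-subsidy: 190 - (2/13)Q = 52 + 0.2Q gives Q* = 390 and P* = 130.
With the rebate, buyers effectively pay Pb = Ps − 23, where Ps is the price sellers receive.
On the curves, Pb = 190 - (2/13)Q and Ps = 52 + 0.2Q; the wedge Ps − Pb = 23 gives 52 + 0.2Q − (190 - (2/13)Q) = 23, so Q' = 455.
Then Pb = 190 − (2/13)·455 = 120 and Ps = 52 + 0.2·455 = 143.
Government outlay = subsidy × quantity = 23 × 455 = 10465.

Government cost = £10465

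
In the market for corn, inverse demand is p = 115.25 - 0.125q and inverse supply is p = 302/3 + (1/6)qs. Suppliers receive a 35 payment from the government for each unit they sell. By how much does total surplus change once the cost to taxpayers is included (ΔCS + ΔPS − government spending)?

Pre-subsidy: 115.25 - 0.125q = 302/3 + (1/6)q gives q* = 50 and p* = 109.
With the subsidy, sellers receive ps = pb + 35 for each unit, where pb is the price buyers pay.
On the curves, pb = 115.25 - 0.125q and ps = 302/3 + (1/6)q; the wedge ps − pb = 35 gives 302/3 + (1/6)q − (115.25 - 0.125q) = 35, so q' = 170.
Then pb = 115.25 − 0.125·170 = 94 and ps = 302/3 + (1/6)·170 = 129.
ΔCS = ½(50 + 170)(109 − 94) = 1650; ΔPS = ½(50 + 170)(129 − 109) = 2200.
Government spending = 35 × 170 = 5950.
Net change = 1650 + 2200 − 5950 = -2100. The loss equals the DWL triangle ½·35·120.

Net change in total surplus = -2100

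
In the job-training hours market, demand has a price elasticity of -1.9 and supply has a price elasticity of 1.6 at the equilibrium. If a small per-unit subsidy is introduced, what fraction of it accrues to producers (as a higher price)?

Producer share = 19/35

For a small subsidy around the equilibrium, the benefit split depends on the relative slopes, which at a point are proportional to the elasticities.
Buyer share = εs/(εs + |εd|) = 1.6/(1.6 + 1.9) = 16/35; seller share = |εd|/(εs + |εd|) = 19/35.
So producers capture 19/35 of the subsidy.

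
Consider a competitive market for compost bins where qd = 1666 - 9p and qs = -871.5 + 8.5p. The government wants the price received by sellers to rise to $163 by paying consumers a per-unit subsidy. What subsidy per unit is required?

Required subsidy s = $35 per unit

At a seller price of 163, quantity supplied is -871.5 + 8.5·163 = 514.
Buyers absorb 514 only when they pay pb with 1666 − 9·pb = 514, i.e. pb = 128.
s = ps − pb = 163 − 128 = 35.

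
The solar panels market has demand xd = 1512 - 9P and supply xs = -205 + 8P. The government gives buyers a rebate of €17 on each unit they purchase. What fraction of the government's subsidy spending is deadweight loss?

Pre-subsidy: 1512 - 9P = -205 + 8P gives P* = 101, x* = 603.
With the rebate, buyers effectively pay Pb = Ps − 17, where Ps is the price sellers receive.
Demand in terms of Ps becomes xd = 1512 − 9(Ps − 17) = 1665 - 9Ps. Setting this equal to supply: 1665 - 9Ps = -205 + 8Ps, so Ps = 110.
Buyers pay Pb = 110 − 17 = 93; x' = -205 + 8·110 = 675.
ΔCS = ½(603 + 675)(101 − 93) = 5112; ΔPS = ½(603 + 675)(110 − 101) = 5751.
Government spending = 17 × 675 = 11475.
DWL = ½ × 17 × (675 − 603) = 612; fraction = 612 / 11475 = 4/75.

DWL / government spending = 4/75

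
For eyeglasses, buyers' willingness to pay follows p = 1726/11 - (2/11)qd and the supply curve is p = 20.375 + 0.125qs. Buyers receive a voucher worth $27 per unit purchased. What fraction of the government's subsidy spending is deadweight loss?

DWL / government spending = 44/533

Pre-subsidy: 1726/11 - (2/11)q = 20.375 + 0.125q gives q* = 445 and p* = 76.
With the rebate, buyers effectively pay pb = ps − 27, where ps is the price sellers receive.
On the curves, pb = 1726/11 - (2/11)q and ps = 20.375 + 0.125q; the wedge ps − pb = 27 gives 20.375 + 0.125q − (1726/11 - (2/11)q) = 27, so q' = 533.
Then pb = 1726/11 − (2/11)·533 = 60 and ps = 20.375 + 0.125·533 = 87.
ΔCS = ½(445 + 533)(76 − 60) = 7824; ΔPS = ½(445 + 533)(87 − 76) = 5379.
Government spending = 27 × 533 = 14391.
DWL = ½ × 27 × (533 − 445) = 1188; fraction = 1188 / 14391 = 44/533.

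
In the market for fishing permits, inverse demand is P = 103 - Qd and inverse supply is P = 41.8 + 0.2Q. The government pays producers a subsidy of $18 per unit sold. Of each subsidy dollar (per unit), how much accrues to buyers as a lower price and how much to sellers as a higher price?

Buyers gain $15 per unit; sellers gain $3 per unit

Pre-subsidy: 103 - Q = 41.8 + 0.2Q gives Q* = 51 and P* = 52.
With the subsidy, sellers receive Ps = Pb + 18 for each unit, where Pb is the price buyers pay.
On the curves, Pb = 103 - Q and Ps = 41.8 + 0.2Q; the wedge Ps − Pb = 18 gives 41.8 + 0.2Q − (103 - Q) = 18, so Q' = 66.
Then Pb = 103 − 1·66 = 37 and Ps = 41.8 + 0.2·66 = 55.
Buyers' price falls by P* − Pb = 52 − 37 = 15; sellers' price rises by Ps − P* = 55 − 52 = 3.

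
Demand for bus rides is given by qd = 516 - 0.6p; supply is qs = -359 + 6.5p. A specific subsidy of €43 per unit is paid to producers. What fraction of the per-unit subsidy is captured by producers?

Producer share = 6/71

Pre-subsidy: 516 - 0.6p = -359 + 6.5p gives p* = 8750/71, q* = 31386/71.
With the subsidy, sellers receive ps = pb + 43 for each unit, where pb is the price buyers pay.
Supply in terms of pb becomes qs = -359 + 6.5(pb + 43) = -79.5 + 6.5pb. Setting this equal to demand: 516 - 0.6pb = -79.5 + 6.5pb, so pb = 5955/71.
Sellers receive ps = 5955/71 + 43 = 9008/71; q' = 516 − 0.6·(5955/71) = 33063/71.
Buyers' price falls by p* − pb = 8750/71 − 5955/71 = 2795/71; sellers' price rises by ps − p* = 9008/71 − 8750/71 = 258/71.
So producers capture (258/71)/43 = 6/71 of each unit of subsidy.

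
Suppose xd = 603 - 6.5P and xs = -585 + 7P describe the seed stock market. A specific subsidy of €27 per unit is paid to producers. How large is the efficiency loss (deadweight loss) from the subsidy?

Pre-subsidy: 603 - 6.5P = -585 + 7P gives P* = 88, x* = 31.
With the subsidy, sellers receive Ps = Pb + 27 for each unit, where Pb is the price buyers pay.
Supply in terms of Pb becomes xs = -585 + 7(Pb + 27) = -396 + 7Pb. Setting this equal to demand: 603 - 6.5Pb = -396 + 7Pb, so Pb = 74.
Sellers receive Ps = 74 + 27 = 101; x' = 603 − 6.5·74 = 122.
The subsidy expands output by 122 − 31 = 91 past the efficient level; on those units the gap between marginal cost and willingness to pay runs from 0 up to 27.
DWL = ½ × 27 × 91 = 1228.5.

Deadweight loss = €1228.5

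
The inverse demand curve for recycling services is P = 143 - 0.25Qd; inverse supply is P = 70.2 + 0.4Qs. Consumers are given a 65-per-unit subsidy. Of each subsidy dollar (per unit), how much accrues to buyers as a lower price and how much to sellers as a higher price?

Pre-subsidy: 143 - 0.25Q = 70.2 + 0.4Q gives Q* = 112 and P* = 115.
With the rebate, buyers effectively pay Pb = Ps − 65, where Ps is the price sellers receive.
On the curves, Pb = 143 - 0.25Q and Ps = 70.2 + 0.4Q; the wedge Ps − Pb = 65 gives 70.2 + 0.4Q − (143 - 0.25Q) = 65, so Q' = 212.
Then Pb = 143 − 0.25·212 = 90 and Ps = 70.2 + 0.4·212 = 155.
Buyers' price falls by P* − Pb = 115 − 90 = 25; sellers' price rises by Ps − P* = 155 − 115 = 40.

Buyers gain 25 per unit; sellers gain 40 per unit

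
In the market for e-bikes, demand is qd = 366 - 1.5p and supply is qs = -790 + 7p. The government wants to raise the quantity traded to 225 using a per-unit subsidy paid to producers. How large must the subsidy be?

Required subsidy s = 51 per unit

At q = 225, invert demand for the buyer price: pb = (366 − 225)/1.5 = 94; invert supply for the seller price: ps = (225 − (-790))/7 = 145.
The subsidy must fill the gap: s = ps − pb = 145 − 94 = 51.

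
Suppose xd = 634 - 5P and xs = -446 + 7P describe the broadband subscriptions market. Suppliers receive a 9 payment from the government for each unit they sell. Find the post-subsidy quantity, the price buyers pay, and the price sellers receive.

x' = 210.25; buyers pay 84.75; sellers receive 93.75

Pre-subsidy: 634 - 5P = -446 + 7P gives P* = 90, x* = 184.
With the subsidy, sellers receive Ps = Pb + 9 for each unit, where Pb is the price buyers pay.
Supply in terms of Pb becomes xs = -446 + 7(Pb + 9) = -383 + 7Pb. Setting this equal to demand: 634 - 5Pb = -383 + 7Pb, so Pb = 84.75.
Sellers receive Ps = 84.75 + 9 = 93.75; x' = 634 − 5·84.75 = 210.25.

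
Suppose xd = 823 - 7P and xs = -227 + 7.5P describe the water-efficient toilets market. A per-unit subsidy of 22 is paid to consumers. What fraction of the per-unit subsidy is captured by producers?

Producer share = 14/29

Pre-subsidy: 823 - 7P = -227 + 7.5P gives P* = 2100/29, x* = 9167/29.
With the rebate, buyers effectively pay Pb = Ps − 22, where Ps is the price sellers receive.
Demand in terms of Ps becomes xd = 823 − 7(Ps − 22) = 977 - 7Ps. Setting this equal to supply: 977 - 7Ps = -227 + 7.5Ps, so Ps = 2408/29.
Buyers pay Pb = 2408/29 − 22 = 1770/29; x' = -227 + 7.5·(2408/29) = 11477/29.
Buyers' price falls by P* − Pb = 2100/29 − 1770/29 = 330/29; sellers' price rises by Ps − P* = 2408/29 − 2100/29 = 308/29.
So producers capture (308/29)/22 = 14/29 of each unit of subsidy.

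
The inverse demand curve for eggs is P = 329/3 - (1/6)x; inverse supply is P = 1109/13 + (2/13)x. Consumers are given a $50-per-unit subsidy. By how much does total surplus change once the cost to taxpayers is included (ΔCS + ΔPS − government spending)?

Pre-subsidy: 329/3 - (1/6)x = 1109/13 + (2/13)x gives x* = 76 and P* = 97.
With the rebate, buyers effectively pay Pb = Ps − 50, where Ps is the price sellers receive.
On the curves, Pb = 329/3 - (1/6)x and Ps = 1109/13 + (2/13)x; the wedge Ps − Pb = 50 gives 1109/13 + (2/13)x − (329/3 - (1/6)x) = 50, so x' = 232.
Then Pb = 329/3 − (1/6)·232 = 71 and Ps = 1109/13 + (2/13)·232 = 121.
ΔCS = ½(76 + 232)(97 − 71) = 4004; ΔPS = ½(76 + 232)(121 − 97) = 3696.
Government spending = 50 × 232 = 11600.
Net change = 4004 + 3696 − 11600 = -3900. The loss equals the DWL triangle ½·50·156.

Net change in total surplus = -$3900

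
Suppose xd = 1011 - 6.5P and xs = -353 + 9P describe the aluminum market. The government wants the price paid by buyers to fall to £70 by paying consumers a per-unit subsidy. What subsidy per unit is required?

At a buyer price of 70, quantity demanded is 1011 − 6.5·70 = 556.
Sellers supply 556 only when they receive Ps with -353 + 9·Ps = 556, i.e. Ps = 101.
s = Ps − Pb = 101 − 70 = 31.

Required subsidy s = £31 per unit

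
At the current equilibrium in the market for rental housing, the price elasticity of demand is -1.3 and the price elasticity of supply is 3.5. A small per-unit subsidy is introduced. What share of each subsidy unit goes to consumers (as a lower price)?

For a small subsidy around the equilibrium, the benefit split depends on the relative slopes, which at a point are proportional to the elasticities.
Buyer share = εs/(εs + |εd|) = 3.5/(3.5 + 1.3) = 35/48; seller share = |εd|/(εs + |εd|) = 13/48.

Consumer share = 35/48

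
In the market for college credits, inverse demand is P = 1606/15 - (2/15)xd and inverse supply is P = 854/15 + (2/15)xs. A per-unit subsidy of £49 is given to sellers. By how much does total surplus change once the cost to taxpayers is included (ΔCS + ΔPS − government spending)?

Net change in total surplus = -£4501.875

Pre-subsidy: 1606/15 - (2/15)x = 854/15 + (2/15)x gives x* = 188 and P* = 82.
With the subsidy, sellers receive Ps = Pb + 49 for each unit, where Pb is the price buyers pay.
On the curves, Pb = 1606/15 - (2/15)x and Ps = 854/15 + (2/15)x; the wedge Ps − Pb = 49 gives 854/15 + (2/15)x − (1606/15 - (2/15)x) = 49, so x' = 371.75.
Then Pb = 1606/15 − (2/15)·371.75 = 57.5 and Ps = 854/15 + (2/15)·371.75 = 106.5.
ΔCS = ½(188 + 371.75)(82 − 57.5) = 6856.9375; ΔPS = ½(188 + 371.75)(106.5 − 82) = 6856.9375.
Government spending = 49 × 371.75 = 18215.75.
Net change = 6856.9375 + 6856.9375 − 18215.75 = -4501.875. The loss equals the DWL triangle ½·49·183.75.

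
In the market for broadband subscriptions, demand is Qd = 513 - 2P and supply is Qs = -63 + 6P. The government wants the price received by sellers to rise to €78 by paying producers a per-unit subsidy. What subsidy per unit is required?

Required subsidy s = €24 per unit

At a seller price of 78, quantity supplied is -63 + 6·78 = 405.
Buyers absorb 405 only when they pay Pb with 513 − 2·Pb = 405, i.e. Pb = 54.
s = Ps − Pb = 78 − 54 = 24.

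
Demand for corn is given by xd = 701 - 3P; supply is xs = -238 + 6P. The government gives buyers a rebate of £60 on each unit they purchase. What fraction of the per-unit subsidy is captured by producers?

Pre-subsidy: 701 - 3P = -238 + 6P gives P* = 313/3, x* = 388.
With the rebate, buyers effectively pay Pb = Ps − 60, where Ps is the price sellers receive.
Demand in terms of Ps becomes xd = 701 − 3(Ps − 60) = 881 - 3Ps. Setting this equal to supply: 881 - 3Ps = -238 + 6Ps, so Ps = 373/3.
Buyers pay Pb = 373/3 − 60 = 193/3; x' = -238 + 6·(373/3) = 508.
Buyers' price falls by P* − Pb = 313/3 − 193/3 = 40; sellers' price rises by Ps − P* = 373/3 − 313/3 = 20.
So producers capture 20/60 = 1/3 of each unit of subsidy.

Producer share = 1/3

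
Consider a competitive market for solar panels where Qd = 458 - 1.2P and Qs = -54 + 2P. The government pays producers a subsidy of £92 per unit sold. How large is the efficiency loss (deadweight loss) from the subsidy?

Deadweight loss = £3174

Pre-subsidy: 458 - 1.2P = -54 + 2P gives P* = 160, Q* = 266.
With the subsidy, sellers receive Ps = Pb + 92 for each unit, where Pb is the price buyers pay.
Supply in terms of Pb becomes Qs = -54 + 2(Pb + 92) = 130 + 2Pb. Setting this equal to demand: 458 - 1.2Pb = 130 + 2Pb, so Pb = 102.5.
Sellers receive Ps = 102.5 + 92 = 194.5; Q' = 458 − 1.2·102.5 = 335.
The subsidy expands output by 335 − 266 = 69 past the efficient level; on those units the gap between marginal cost and willingness to pay runs from 0 up to 92.
DWL = ½ × 92 × 69 = 3174.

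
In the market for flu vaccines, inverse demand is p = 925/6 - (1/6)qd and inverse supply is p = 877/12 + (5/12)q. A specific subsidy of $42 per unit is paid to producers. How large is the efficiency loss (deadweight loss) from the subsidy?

Deadweight loss = $1512

Pre-subsidy: 925/6 - (1/6)q = 877/12 + (5/12)q gives q* = 139 and p* = 131.
With the subsidy, sellers receive ps = pb + 42 for each unit, where pb is the price buyers pay.
On the curves, pb = 925/6 - (1/6)q and ps = 877/12 + (5/12)q; the wedge ps − pb = 42 gives 877/12 + (5/12)q − (925/6 - (1/6)q) = 42, so q' = 211.
Then pb = 925/6 − (1/6)·211 = 119 and ps = 877/12 + (5/12)·211 = 161.
The subsidy expands output by 211 − 139 = 72 past the efficient level; on those units the gap between marginal cost and willingness to pay runs from 0 up to 42.
DWL = ½ × 42 × 72 = 1512.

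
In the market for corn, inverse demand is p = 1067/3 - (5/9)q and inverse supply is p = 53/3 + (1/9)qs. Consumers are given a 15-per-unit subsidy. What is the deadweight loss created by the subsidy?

Pre-subsidy: 1067/3 - (5/9)q = 53/3 + (1/9)q gives q* = 507 and p* = 74.
With the rebate, buyers effectively pay pb = ps − 15, where ps is the price sellers receive.
On the curves, pb = 1067/3 - (5/9)q and ps = 53/3 + (1/9)q; the wedge ps − pb = 15 gives 53/3 + (1/9)q − (1067/3 - (5/9)q) = 15, so q' = 529.5.
Then pb = 1067/3 − (5/9)·529.5 = 61.5 and ps = 53/3 + (1/9)·529.5 = 76.5.
The subsidy expands output by 529.5 − 507 = 22.5 past the efficient level; on those units the gap between marginal cost and willingness to pay runs from 0 up to 15.
DWL = ½ × 15 × 22.5 = 168.75.

Deadweight loss = 168.75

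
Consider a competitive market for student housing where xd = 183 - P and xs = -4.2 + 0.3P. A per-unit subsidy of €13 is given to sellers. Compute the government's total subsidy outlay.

Pre-subsidy: 183 - P = -4.2 + 0.3P gives P* = 144, x* = 39.
With the subsidy, sellers receive Ps = Pb + 13 for each unit, where Pb is the price buyers pay.
Supply in terms of Pb becomes xs = -4.2 + 0.3(Pb + 13) = -0.3 + 0.3Pb. Setting this equal to demand: 183 - Pb = -0.3 + 0.3Pb, so Pb = 141.
Sellers receive Ps = 141 + 13 = 154; x' = 183 − 1·141 = 42.
Government outlay = subsidy × quantity = 13 × 42 = 546.

Government cost = €546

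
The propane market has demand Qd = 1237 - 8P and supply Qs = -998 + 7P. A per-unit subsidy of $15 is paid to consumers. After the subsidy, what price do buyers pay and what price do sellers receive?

Pre-subsidy: 1237 - 8P = -998 + 7P gives P* = 149, Q* = 45.
With the rebate, buyers effectively pay Pb = Ps − 15, where Ps is the price sellers receive.
Demand in terms of Ps becomes Qd = 1237 − 8(Ps − 15) = 1357 - 8Ps. Setting this equal to supply: 1357 - 8Ps = -998 + 7Ps, so Ps = 157.
Buyers pay Pb = 157 − 15 = 142; Q' = -998 + 7·157 = 101.

Buyers pay $142; sellers receive $157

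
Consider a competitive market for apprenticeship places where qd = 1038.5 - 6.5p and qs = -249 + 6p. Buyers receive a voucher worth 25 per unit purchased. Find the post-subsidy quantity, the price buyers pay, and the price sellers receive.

q' = 447; buyers pay 91; sellers receive 116

Pre-subsidy: 1038.5 - 6.5p = -249 + 6p gives p* = 103, q* = 369.
With the rebate, buyers effectively pay pb = ps − 25, where ps is the price sellers receive.
Demand in terms of ps becomes qd = 1038.5 − 6.5(ps − 25) = 1201 - 6.5ps. Setting this equal to supply: 1201 - 6.5ps = -249 + 6ps, so ps = 116.
Buyers pay pb = 116 − 25 = 91; q' = -249 + 6·116 = 447.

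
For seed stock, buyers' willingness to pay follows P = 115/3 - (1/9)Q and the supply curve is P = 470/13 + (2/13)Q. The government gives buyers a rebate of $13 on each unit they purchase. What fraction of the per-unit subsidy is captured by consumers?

Pre-subsidy: 115/3 - (1/9)Q = 470/13 + (2/13)Q gives Q* = 255/31 and P* = 1160/31.
With the rebate, buyers effectively pay Pb = Ps − 13, where Ps is the price sellers receive.
On the curves, Pb = 115/3 - (1/9)Q and Ps = 470/13 + (2/13)Q; the wedge Ps − Pb = 13 gives 470/13 + (2/13)Q − (115/3 - (1/9)Q) = 13, so Q' = 1776/31.
Then Pb = 115/3 − (1/9)·(1776/31) = 991/31 and Ps = 470/13 + (2/13)·(1776/31) = 1394/31.
Buyers' price falls by P* − Pb = 1160/31 − 991/31 = 169/31; sellers' price rises by Ps − P* = 1394/31 − 1160/31 = 234/31.
So consumers capture (169/31)/13 = 13/31 of each unit of subsidy.

Consumer share = 13/31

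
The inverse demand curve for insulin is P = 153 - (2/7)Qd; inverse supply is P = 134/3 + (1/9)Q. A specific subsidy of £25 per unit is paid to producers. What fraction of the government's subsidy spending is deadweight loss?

DWL / government spending = 0.09375

Pre-subsidy: 153 - (2/7)Q = 134/3 + (1/9)Q gives Q* = 273 and P* = 75.
With the subsidy, sellers receive Ps = Pb + 25 for each unit, where Pb is the price buyers pay.
On the curves, Pb = 153 - (2/7)Q and Ps = 134/3 + (1/9)Q; the wedge Ps − Pb = 25 gives 134/3 + (1/9)Q − (153 - (2/7)Q) = 25, so Q' = 336.
Then Pb = 153 − (2/7)·336 = 57 and Ps = 134/3 + (1/9)·336 = 82.
ΔCS = ½(273 + 336)(75 − 57) = 5481; ΔPS = ½(273 + 336)(82 − 75) = 2131.5.
Government spending = 25 × 336 = 8400.
DWL = ½ × 25 × (336 − 273) = 787.5; fraction = 787.5 / 8400 = 0.09375.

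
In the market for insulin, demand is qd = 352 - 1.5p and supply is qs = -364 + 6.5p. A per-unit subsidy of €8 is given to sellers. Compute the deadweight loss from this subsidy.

Pre-subsidy: 352 - 1.5p = -364 + 6.5p gives p* = 89.5, q* = 217.75.
With the subsidy, sellers receive ps = pb + 8 for each unit, where pb is the price buyers pay.
Supply in terms of pb becomes qs = -364 + 6.5(pb + 8) = -312 + 6.5pb. Setting this equal to demand: 352 - 1.5pb = -312 + 6.5pb, so pb = 83.
Sellers receive ps = 83 + 8 = 91; q' = 352 − 1.5·83 = 227.5.
The subsidy expands output by 227.5 − 217.75 = 9.75 past the efficient level; on those units the gap between marginal cost and willingness to pay runs from 0 up to 8.
DWL = ½ × 8 × 9.75 = 39.

Deadweight loss = €39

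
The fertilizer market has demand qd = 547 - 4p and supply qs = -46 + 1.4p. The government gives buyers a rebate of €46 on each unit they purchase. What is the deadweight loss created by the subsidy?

Pre-subsidy: 547 - 4p = -46 + 1.4p gives p* = 2965/27, q* = 2909/27.
With the rebate, buyers effectively pay pb = ps − 46, where ps is the price sellers receive.
Demand in terms of ps becomes qd = 547 − 4(ps − 46) = 731 - 4ps. Setting this equal to supply: 731 - 4ps = -46 + 1.4ps, so ps = 1295/9.
Buyers pay pb = 1295/9 − 46 = 881/9; q' = -46 + 1.4·(1295/9) = 1399/9.
The subsidy expands output by 1399/9 − 2909/27 = 1288/27 past the efficient level; on those units the gap between marginal cost and willingness to pay runs from 0 up to 46.
DWL = ½ × 46 × 1288/27 = 29624/27.

Deadweight loss = 29624/27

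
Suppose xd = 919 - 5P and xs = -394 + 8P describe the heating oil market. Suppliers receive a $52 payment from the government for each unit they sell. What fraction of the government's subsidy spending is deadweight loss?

Pre-subsidy: 919 - 5P = -394 + 8P gives P* = 101, x* = 414.
With the subsidy, sellers receive Ps = Pb + 52 for each unit, where Pb is the price buyers pay.
Supply in terms of Pb becomes xs = -394 + 8(Pb + 52) = 22 + 8Pb. Setting this equal to demand: 919 - 5Pb = 22 + 8Pb, so Pb = 69.
Sellers receive Ps = 69 + 52 = 121; x' = 919 − 5·69 = 574.
ΔCS = ½(414 + 574)(101 − 69) = 15808; ΔPS = ½(414 + 574)(121 − 101) = 9880.
Government spending = 52 × 574 = 29848.
DWL = ½ × 52 × (574 − 414) = 4160; fraction = 4160 / 29848 = 40/287.

DWL / government spending = 40/287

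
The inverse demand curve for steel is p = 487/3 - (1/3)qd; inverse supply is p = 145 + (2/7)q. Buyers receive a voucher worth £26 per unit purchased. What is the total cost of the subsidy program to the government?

Government cost = £1820

Pre-subsidy: 487/3 - (1/3)q = 145 + (2/7)q gives q* = 28 and p* = 153.
With the rebate, buyers effectively pay pb = ps − 26, where ps is the price sellers receive.
On the curves, pb = 487/3 - (1/3)q and ps = 145 + (2/7)q; the wedge ps − pb = 26 gives 145 + (2/7)q − (487/3 - (1/3)q) = 26, so q' = 70.
Then pb = 487/3 − (1/3)·70 = 139 and ps = 145 + (2/7)·70 = 165.
Government outlay = subsidy × quantity = 26 × 70 = 1820.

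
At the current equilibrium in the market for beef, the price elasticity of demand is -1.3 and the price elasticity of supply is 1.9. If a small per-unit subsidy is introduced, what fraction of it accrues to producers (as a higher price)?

Producer share = 0.40625

For a small subsidy around the equilibrium, the benefit split depends on the relative slopes, which at a point are proportional to the elasticities.
Buyer share = εs/(εs + |εd|) = 1.9/(1.9 + 1.3) = 0.59375; seller share = |εd|/(εs + |εd|) = 0.40625.
So producers capture 0.40625 of the subsidy.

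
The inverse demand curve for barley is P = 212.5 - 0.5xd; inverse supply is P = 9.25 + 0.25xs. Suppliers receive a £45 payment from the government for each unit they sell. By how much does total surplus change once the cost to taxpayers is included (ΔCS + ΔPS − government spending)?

Net change in total surplus = -£1350

Pre-subsidy: 212.5 - 0.5x = 9.25 + 0.25x gives x* = 271 and P* = 77.
With the subsidy, sellers receive Ps = Pb + 45 for each unit, where Pb is the price buyers pay.
On the curves, Pb = 212.5 - 0.5x and Ps = 9.25 + 0.25x; the wedge Ps − Pb = 45 gives 9.25 + 0.25x − (212.5 - 0.5x) = 45, so x' = 331.
Then Pb = 212.5 − 0.5·331 = 47 and Ps = 9.25 + 0.25·331 = 92.
ΔCS = ½(271 + 331)(77 − 47) = 9030; ΔPS = ½(271 + 331)(92 − 77) = 4515.
Government spending = 45 × 331 = 14895.
Net change = 9030 + 4515 − 14895 = -1350. The loss equals the DWL triangle ½·45·60.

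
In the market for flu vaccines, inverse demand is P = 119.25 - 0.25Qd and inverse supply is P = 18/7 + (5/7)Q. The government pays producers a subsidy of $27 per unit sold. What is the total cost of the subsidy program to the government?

Government cost = $4023

Pre-subsidy: 119.25 - 0.25Q = 18/7 + (5/7)Q gives Q* = 121 and P* = 89.
With the subsidy, sellers receive Ps = Pb + 27 for each unit, where Pb is the price buyers pay.
On the curves, Pb = 119.25 - 0.25Q and Ps = 18/7 + (5/7)Q; the wedge Ps − Pb = 27 gives 18/7 + (5/7)Q − (119.25 - 0.25Q) = 27, so Q' = 149.
Then Pb = 119.25 − 0.25·149 = 82 and Ps = 18/7 + (5/7)·149 = 109.
Government outlay = subsidy × quantity = 27 × 149 = 4023.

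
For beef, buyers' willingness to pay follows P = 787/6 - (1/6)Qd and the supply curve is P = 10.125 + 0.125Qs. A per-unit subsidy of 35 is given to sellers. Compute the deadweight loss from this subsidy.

Deadweight loss = 2100

Pre-subsidy: 787/6 - (1/6)Q = 10.125 + 0.125Q gives Q* = 415 and P* = 62.
With the subsidy, sellers receive Ps = Pb + 35 for each unit, where Pb is the price buyers pay.
On the curves, Pb = 787/6 - (1/6)Q and Ps = 10.125 + 0.125Q; the wedge Ps − Pb = 35 gives 10.125 + 0.125Q − (787/6 - (1/6)Q) = 35, so Q' = 535.
Then Pb = 787/6 − (1/6)·535 = 42 and Ps = 10.125 + 0.125·535 = 77.
The subsidy expands output by 535 − 415 = 120 past the efficient level; on those units the gap between marginal cost and willingness to pay runs from 0 up to 35.
DWL = ½ × 35 × 120 = 2100.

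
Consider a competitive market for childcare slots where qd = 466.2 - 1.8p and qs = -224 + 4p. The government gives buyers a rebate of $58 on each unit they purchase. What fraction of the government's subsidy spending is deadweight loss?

DWL / government spending = 1/9

Pre-subsidy: 466.2 - 1.8p = -224 + 4p gives p* = 119, q* = 252.
With the rebate, buyers effectively pay pb = ps − 58, where ps is the price sellers receive.
Demand in terms of ps becomes qd = 466.2 − 1.8(ps − 58) = 570.6 - 1.8ps. Setting this equal to supply: 570.6 - 1.8ps = -224 + 4ps, so ps = 137.
Buyers pay pb = 137 − 58 = 79; q' = -224 + 4·137 = 324.
ΔCS = ½(252 + 324)(119 − 79) = 11520; ΔPS = ½(252 + 324)(137 − 119) = 5184.
Government spending = 58 × 324 = 18792.
DWL = ½ × 58 × (324 − 252) = 2088; fraction = 2088 / 18792 = 1/9.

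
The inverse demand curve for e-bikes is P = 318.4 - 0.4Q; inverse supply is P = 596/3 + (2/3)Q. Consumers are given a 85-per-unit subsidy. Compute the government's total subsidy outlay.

Government cost = 16314.6875

Pre-subsidy: 318.4 - 0.4Q = 596/3 + (2/3)Q gives Q* = 112.25 and P* = 273.5.
With the rebate, buyers effectively pay Pb = Ps − 85, where Ps is the price sellers receive.
On the curves, Pb = 318.4 - 0.4Q and Ps = 596/3 + (2/3)Q; the wedge Ps − Pb = 85 gives 596/3 + (2/3)Q − (318.4 - 0.4Q) = 85, so Q' = 191.9375.
Then Pb = 318.4 − 0.4·191.9375 = 241.625 and Ps = 596/3 + (2/3)·191.9375 = 326.625.
Government outlay = subsidy × quantity = 85 × 191.9375 = 16314.6875.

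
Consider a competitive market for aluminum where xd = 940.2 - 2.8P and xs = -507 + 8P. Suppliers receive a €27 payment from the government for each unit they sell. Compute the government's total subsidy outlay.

Pre-subsidy: 940.2 - 2.8P = -507 + 8P gives P* = 134, x* = 565.
With the subsidy, sellers receive Ps = Pb + 27 for each unit, where Pb is the price buyers pay.
Supply in terms of Pb becomes xs = -507 + 8(Pb + 27) = -291 + 8Pb. Setting this equal to demand: 940.2 - 2.8Pb = -291 + 8Pb, so Pb = 114.
Sellers receive Ps = 114 + 27 = 141; x' = 940.2 − 2.8·114 = 621.
Government outlay = subsidy × quantity = 27 × 621 = 16767.

Government cost = €16767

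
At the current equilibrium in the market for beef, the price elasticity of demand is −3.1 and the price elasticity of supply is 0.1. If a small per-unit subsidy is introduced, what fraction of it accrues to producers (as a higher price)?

For a small subsidy around the equilibrium, the benefit split depends on the relative slopes, which at a point are proportional to the elasticities.
Buyer share = εs/(εs + |εd|) = 0.1/(0.1 + 3.1) = 0.03125; seller share = |εd|/(εs + |εd|) = 0.96875.
So producers capture 0.96875 of the subsidy.

Producer share = 0.96875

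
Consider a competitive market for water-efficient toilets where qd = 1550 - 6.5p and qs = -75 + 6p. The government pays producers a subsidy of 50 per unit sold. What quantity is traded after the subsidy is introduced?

q' = 861

Pre-subsidy: 1550 - 6.5p = -75 + 6p gives p* = 130, q* = 705.
With the subsidy, sellers receive ps = pb + 50 for each unit, where pb is the price buyers pay.
Supply in terms of pb becomes qs = -75 + 6(pb + 50) = 225 + 6pb. Setting this equal to demand: 1550 - 6.5pb = 225 + 6pb, so pb = 106.
Sellers receive ps = 106 + 50 = 156; q' = 1550 − 6.5·106 = 861.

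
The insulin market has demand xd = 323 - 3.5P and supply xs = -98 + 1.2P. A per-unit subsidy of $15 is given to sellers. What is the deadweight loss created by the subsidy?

Pre-subsidy: 323 - 3.5P = -98 + 1.2P gives P* = 4210/47, x* = 446/47.
With the subsidy, sellers receive Ps = Pb + 15 for each unit, where Pb is the price buyers pay.
Supply in terms of Pb becomes xs = -98 + 1.2(Pb + 15) = -80 + 1.2Pb. Setting this equal to demand: 323 - 3.5Pb = -80 + 1.2Pb, so Pb = 4030/47.
Sellers receive Ps = 4030/47 + 15 = 4735/47; x' = 323 − 3.5·(4030/47) = 1076/47.
The subsidy expands output by 1076/47 − 446/47 = 630/47 past the efficient level; on those units the gap between marginal cost and willingness to pay runs from 0 up to 15.
DWL = ½ × 15 × 630/47 = 4725/47.

Deadweight loss = 4725/47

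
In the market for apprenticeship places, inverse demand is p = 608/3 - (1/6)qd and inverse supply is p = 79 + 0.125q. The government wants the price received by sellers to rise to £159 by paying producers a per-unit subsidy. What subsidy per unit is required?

Required subsidy s = £63 per unit

At a seller price of 159, quantity supplied is -632 + 8·159 = 640.
Buyers absorb 640 only when they pay pb = 608/3 − (1/6)·640 = 96.
s = ps − pb = 159 − 96 = 63.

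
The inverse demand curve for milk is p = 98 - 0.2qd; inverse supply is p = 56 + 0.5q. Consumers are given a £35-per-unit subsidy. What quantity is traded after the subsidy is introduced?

q' = 110

Pre-subsidy: 98 - 0.2q = 56 + 0.5q gives q* = 60 and p* = 86.
With the rebate, buyers effectively pay pb = ps − 35, where ps is the price sellers receive.
On the curves, pb = 98 - 0.2q and ps = 56 + 0.5q; the wedge ps − pb = 35 gives 56 + 0.5q − (98 - 0.2q) = 35, so q' = 110.
Then pb = 98 − 0.2·110 = 76 and ps = 56 + 0.5·110 = 111.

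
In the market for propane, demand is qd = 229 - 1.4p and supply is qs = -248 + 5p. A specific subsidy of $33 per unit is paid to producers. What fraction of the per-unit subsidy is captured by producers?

Producer share = 0.21875

Pre-subsidy: 229 - 1.4p = -248 + 5p gives p* = 74.53125, q* = 124.65625.
With the subsidy, sellers receive ps = pb + 33 for each unit, where pb is the price buyers pay.
Supply in terms of pb becomes qs = -248 + 5(pb + 33) = -83 + 5pb. Setting this equal to demand: 229 - 1.4pb = -83 + 5pb, so pb = 48.75.
Sellers receive ps = 48.75 + 33 = 81.75; q' = 229 − 1.4·48.75 = 160.75.
Buyers' price falls by p* − pb = 74.53125 − 48.75 = 25.78125; sellers' price rises by ps − p* = 81.75 − 74.53125 = 7.21875.
So producers capture 7.21875/33 = 0.21875 of each unit of subsidy.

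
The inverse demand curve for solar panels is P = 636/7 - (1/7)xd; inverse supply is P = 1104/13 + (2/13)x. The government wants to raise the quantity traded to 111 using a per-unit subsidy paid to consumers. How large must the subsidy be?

Required subsidy s = 27 per unit

At x = 111, from the demand curve buyers pay Pb = 636/7 − (1/7)·111 = 75; from the supply curve sellers need Ps = 1104/13 + (2/13)·111 = 102.
The subsidy must fill the gap: s = Ps − Pb = 102 − 75 = 27.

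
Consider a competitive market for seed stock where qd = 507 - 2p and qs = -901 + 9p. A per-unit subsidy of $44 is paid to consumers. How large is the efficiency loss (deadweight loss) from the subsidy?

Deadweight loss = $1584

Pre-subsidy: 507 - 2p = -901 + 9p gives p* = 128, q* = 251.
With the rebate, buyers effectively pay pb = ps − 44, where ps is the price sellers receive.
Demand in terms of ps becomes qd = 507 − 2(ps − 44) = 595 - 2ps. Setting this equal to supply: 595 - 2ps = -901 + 9ps, so ps = 136.
Buyers pay pb = 136 − 44 = 92; q' = -901 + 9·136 = 323.
The subsidy expands output by 323 − 251 = 72 past the efficient level; on those units the gap between marginal cost and willingness to pay runs from 0 up to 44.
DWL = ½ × 44 × 72 = 1584.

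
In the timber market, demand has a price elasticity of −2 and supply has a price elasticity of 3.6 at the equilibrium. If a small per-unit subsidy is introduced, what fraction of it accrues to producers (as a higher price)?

For a small subsidy around the equilibrium, the benefit split depends on the relative slopes, which at a point are proportional to the elasticities.
Buyer share = εs/(εs + |εd|) = 3.6/(3.6 + 2) = 9/14; seller share = |εd|/(εs + |εd|) = 5/14.
So producers capture 5/14 of the subsidy.

Producer share = 5/14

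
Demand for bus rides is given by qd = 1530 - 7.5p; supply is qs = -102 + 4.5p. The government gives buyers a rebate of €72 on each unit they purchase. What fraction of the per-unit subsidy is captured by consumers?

Consumer share = 0.375

Pre-subsidy: 1530 - 7.5p = -102 + 4.5p gives p* = 136, q* = 510.
With the rebate, buyers effectively pay pb = ps − 72, where ps is the price sellers receive.
Demand in terms of ps becomes qd = 1530 − 7.5(ps − 72) = 2070 - 7.5ps. Setting this equal to supply: 2070 - 7.5ps = -102 + 4.5ps, so ps = 181.
Buyers pay pb = 181 − 72 = 109; q' = -102 + 4.5·181 = 712.5.
Buyers' price falls by p* − pb = 136 − 109 = 27; sellers' price rises by ps − p* = 181 − 136 = 45.
So consumers capture 27/72 = 0.375 of each unit of subsidy.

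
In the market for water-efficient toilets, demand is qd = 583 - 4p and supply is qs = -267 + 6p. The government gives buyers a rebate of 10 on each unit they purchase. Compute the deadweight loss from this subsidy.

Pre-subsidy: 583 - 4p = -267 + 6p gives p* = 85, q* = 243.
With the rebate, buyers effectively pay pb = ps − 10, where ps is the price sellers receive.
Demand in terms of ps becomes qd = 583 − 4(ps − 10) = 623 - 4ps. Setting this equal to supply: 623 - 4ps = -267 + 6ps, so ps = 89.
Buyers pay pb = 89 − 10 = 79; q' = -267 + 6·89 = 267.
The subsidy expands output by 267 − 243 = 24 past the efficient level; on those units the gap between marginal cost and willingness to pay runs from 0 up to 10.
DWL = ½ × 10 × 24 = 120.

Deadweight loss = 120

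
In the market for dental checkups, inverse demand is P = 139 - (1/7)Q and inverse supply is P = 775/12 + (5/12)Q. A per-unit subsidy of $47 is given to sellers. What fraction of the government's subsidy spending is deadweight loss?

Pre-subsidy: 139 - (1/7)Q = 775/12 + (5/12)Q gives Q* = 133 and P* = 120.
With the subsidy, sellers receive Ps = Pb + 47 for each unit, where Pb is the price buyers pay.
On the curves, Pb = 139 - (1/7)Q and Ps = 775/12 + (5/12)Q; the wedge Ps − Pb = 47 gives 775/12 + (5/12)Q − (139 - (1/7)Q) = 47, so Q' = 217.
Then Pb = 139 − (1/7)·217 = 108 and Ps = 775/12 + (5/12)·217 = 155.
ΔCS = ½(133 + 217)(120 − 108) = 2100; ΔPS = ½(133 + 217)(155 − 120) = 6125.
Government spending = 47 × 217 = 10199.
DWL = ½ × 47 × (217 − 133) = 1974; fraction = 1974 / 10199 = 6/31.

DWL / government spending = 6/31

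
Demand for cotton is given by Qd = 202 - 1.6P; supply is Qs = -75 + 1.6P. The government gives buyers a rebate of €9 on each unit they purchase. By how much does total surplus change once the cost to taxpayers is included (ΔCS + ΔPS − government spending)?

Net change in total surplus = -€32.4

Pre-subsidy: 202 - 1.6P = -75 + 1.6P gives P* = 86.5625, Q* = 63.5.
With the rebate, buyers effectively pay Pb = Ps − 9, where Ps is the price sellers receive.
Demand in terms of Ps becomes Qd = 202 − 1.6(Ps − 9) = 216.4 - 1.6Ps. Setting this equal to supply: 216.4 - 1.6Ps = -75 + 1.6Ps, so Ps = 91.0625.
Buyers pay Pb = 91.0625 − 9 = 82.0625; Q' = -75 + 1.6·91.0625 = 70.7.
ΔCS = ½(63.5 + 70.7)(86.5625 − 82.0625) = 301.95; ΔPS = ½(63.5 + 70.7)(91.0625 − 86.5625) = 301.95.
Government spending = 9 × 70.7 = 636.3.
Net change = 301.95 + 301.95 − 636.3 = -32.4. The loss equals the DWL triangle ½·9·7.2.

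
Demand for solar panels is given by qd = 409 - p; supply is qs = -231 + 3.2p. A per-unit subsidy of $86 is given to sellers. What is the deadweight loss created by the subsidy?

Pre-subsidy: 409 - p = -231 + 3.2p gives p* = 3200/21, q* = 5389/21.
With the subsidy, sellers receive ps = pb + 86 for each unit, where pb is the price buyers pay.
Supply in terms of pb becomes qs = -231 + 3.2(pb + 86) = 44.2 + 3.2pb. Setting this equal to demand: 409 - pb = 44.2 + 3.2pb, so pb = 608/7.
Sellers receive ps = 608/7 + 86 = 1210/7; q' = 409 − 1·(608/7) = 2255/7.
The subsidy expands output by 2255/7 − 5389/21 = 1376/21 past the efficient level; on those units the gap between marginal cost and willingness to pay runs from 0 up to 86.
DWL = ½ × 86 × 1376/21 = 59168/21.

Deadweight loss = 59168/21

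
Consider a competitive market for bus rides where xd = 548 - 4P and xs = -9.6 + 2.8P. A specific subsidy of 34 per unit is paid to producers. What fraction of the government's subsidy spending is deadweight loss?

DWL / government spending = 7/69

Pre-subsidy: 548 - 4P = -9.6 + 2.8P gives P* = 82, x* = 220.
With the subsidy, sellers receive Ps = Pb + 34 for each unit, where Pb is the price buyers pay.
Supply in terms of Pb becomes xs = -9.6 + 2.8(Pb + 34) = 85.6 + 2.8Pb. Setting this equal to demand: 548 - 4Pb = 85.6 + 2.8Pb, so Pb = 68.
Sellers receive Ps = 68 + 34 = 102; x' = 548 − 4·68 = 276.
ΔCS = ½(220 + 276)(82 − 68) = 3472; ΔPS = ½(220 + 276)(102 − 82) = 4960.
Government spending = 34 × 276 = 9384.
DWL = ½ × 34 × (276 − 220) = 952; fraction = 952 / 9384 = 7/69.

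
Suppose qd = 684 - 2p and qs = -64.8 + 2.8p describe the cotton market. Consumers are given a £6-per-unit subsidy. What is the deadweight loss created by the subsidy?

Pre-subsidy: 684 - 2p = -64.8 + 2.8p gives p* = 156, q* = 372.
With the rebate, buyers effectively pay pb = ps − 6, where ps is the price sellers receive.
Demand in terms of ps becomes qd = 684 − 2(ps − 6) = 696 - 2ps. Setting this equal to supply: 696 - 2ps = -64.8 + 2.8ps, so ps = 158.5.
Buyers pay pb = 158.5 − 6 = 152.5; q' = -64.8 + 2.8·158.5 = 379.
The subsidy expands output by 379 − 372 = 7 past the efficient level; on those units the gap between marginal cost and willingness to pay runs from 0 up to 6.
DWL = ½ × 6 × 7 = 21.

Deadweight loss = £21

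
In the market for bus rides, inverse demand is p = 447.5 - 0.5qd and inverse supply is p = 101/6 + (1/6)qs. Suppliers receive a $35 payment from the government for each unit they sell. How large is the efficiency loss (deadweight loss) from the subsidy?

Pre-subsidy: 447.5 - 0.5q = 101/6 + (1/6)q gives q* = 646 and p* = 124.5.
With the subsidy, sellers receive ps = pb + 35 for each unit, where pb is the price buyers pay.
On the curves, pb = 447.5 - 0.5q and ps = 101/6 + (1/6)q; the wedge ps − pb = 35 gives 101/6 + (1/6)q − (447.5 - 0.5q) = 35, so q' = 698.5.
Then pb = 447.5 − 0.5·698.5 = 98.25 and ps = 101/6 + (1/6)·698.5 = 133.25.
The subsidy expands output by 698.5 − 646 = 52.5 past the efficient level; on those units the gap between marginal cost and willingness to pay runs from 0 up to 35.
DWL = ½ × 35 × 52.5 = 918.75.

Deadweight loss = $918.75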